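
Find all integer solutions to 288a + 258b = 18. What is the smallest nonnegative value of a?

gcd(288, 258) = 6.
6 divides 18, so solutions exist.
By Bézout, 288×(-17) + 258×(19) = 6.
Scale by 18/6 = 3: (a₀, b₀) = (-51, 57).
General solution: a = -51 + 43t, b = 57 - 48t for integer t.
a ≥ 0: smallest is -51 mod 43 = 35 (at t = 2), with b = -39.

35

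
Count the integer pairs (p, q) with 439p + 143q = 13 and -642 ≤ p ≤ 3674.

30

gcd(439, 143) = 1  (439 = 3*143 + 10, 143 = 14*10 + 3, 10 = 3*3 + 1, 3 = 3*1).
Back-substituting, 439*(43) + 143*(-132) = 1.
Scale by 13: particular solution (559, -1716); reduce p mod 143: (130, -399).
General solution: p = 130 + 143t, q = -399 - 439t for integer t.
-642 ≤ 130 + 143t ≤ 3674 gives t ∈ [-5, 24], which is 30 values.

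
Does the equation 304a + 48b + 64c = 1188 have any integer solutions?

no

gcd(304, 48) = 16  (304 = 6×48 + 16, 48 = 3×16).
gcd(16, 64) = 16.
16 does not divide 1188 (remainder 4), so no integer solutions.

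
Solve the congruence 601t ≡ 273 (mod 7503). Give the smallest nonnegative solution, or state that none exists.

1149

gcd(7503, 601) = 1.
1 divides 273, so solutions exist.
By Bézout, 601·(1186) + 7503·(-95) = 1.
So 601·(1186) ≡ 1 (mod 7503); multiply by 273: t ≡ 323778 (mod 7503).
Smallest nonnegative: t = 323778 mod 7503 = 1149.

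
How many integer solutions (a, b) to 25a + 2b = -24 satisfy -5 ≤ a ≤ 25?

15

gcd(25, 2) = 1.
By Bézout, 25*(1) + 2*(-12) = 1.
Particular solution: (0, -12).
General solution: a = 0 + 2t, b = -12 - 25t for integer t.
-5 ≤ 0 + 2t ≤ 25 gives t ∈ [-2, 12], which is 15 values.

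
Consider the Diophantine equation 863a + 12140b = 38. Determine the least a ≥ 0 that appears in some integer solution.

7526

gcd(12140, 863) = 1  (12140 = 14×863 + 58, 863 = 14×58 + 51, 58 = 1×51 + 7, 51 = 7×7 + 2, 7 = 3×2 + 1, 2 = 2×1).
1 divides 38, so solutions exist.
Back-substituting, 863×(-5233) + 12140×(372) = 1.
Scale by 38/1 = 38: (a₀, b₀) = (-198854, 14136).
General solution: a = -198854 + 12140t, b = 14136 - 863t for integer t.
a ≥ 0: smallest is -198854 mod 12140 = 7526 (at t = 17), with b = -535.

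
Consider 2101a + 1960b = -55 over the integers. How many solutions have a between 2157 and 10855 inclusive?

gcd(2101, 1960):
  2101 = 1×1960 + 141
  1960 = 13×141 + 127
  141 = 1×127 + 14
  127 = 9×14 + 1
  14 = 14×1
so gcd(2101, 1960) = 1.
Back-substitute for Bézout coefficients:
  1 = 127 - 9×14
  ... = 2101×(-139) + 1960×(149)
Scale by -55: particular solution (7645, -8195); reduce a mod 1960: (1765, -1892).
General solution: a = 1765 + 1960t, b = -1892 - 2101t for integer t.
2157 ≤ 1765 + 1960t ≤ 10855 gives t ∈ [1, 4], which is 4 values.

4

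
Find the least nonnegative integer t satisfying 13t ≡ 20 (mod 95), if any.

gcd(95, 13) = 1.
1 divides 20, so solutions exist.
By Bézout, 13*(22) + 95*(-3) = 1.
So 13*(22) ≡ 1 (mod 95); multiply by 20: t ≡ 440 (mod 95).
Smallest nonnegative: t = 440 mod 95 = 60.

60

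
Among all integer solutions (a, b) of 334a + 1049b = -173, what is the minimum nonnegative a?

gcd(1049, 334):
  1049 = 3*334 + 47
  334 = 7*47 + 5
  47 = 9*5 + 2
  5 = 2*2 + 1
  2 = 2*1
so gcd(1049, 334) = 1.
1 divides -173, so solutions exist.
Back-substitute for Bézout coefficients:
  1 = 5 - 2*2
  ... = 334*(424) + 1049*(-135)
Scale by -173/1 = -173: (a₀, b₀) = (-73352, 23355).
General solution: a = -73352 + 1049t, b = 23355 - 334t for integer t.
a ≥ 0: smallest is -73352 mod 1049 = 78 (at t = 70), with b = -25.

78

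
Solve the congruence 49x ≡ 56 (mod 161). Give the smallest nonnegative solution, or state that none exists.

11

gcd(161, 49) = 7.
7 divides 56, so solutions exist.
By Bézout, 49×(10) + 161×(-3) = 7.
So 49×(10) ≡ 7 (mod 161); multiply by 8: x ≡ 80 (mod 23).
Smallest nonnegative: x = 80 mod 23 = 11.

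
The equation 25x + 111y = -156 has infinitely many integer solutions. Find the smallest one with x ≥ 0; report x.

87

gcd(111, 25):
  111 = 4*25 + 11
  25 = 2*11 + 3
  11 = 3*3 + 2
  3 = 1*2 + 1
  2 = 2*1
so gcd(111, 25) = 1.
1 divides -156, so solutions exist.
Back-substitute for Bézout coefficients:
  1 = 3 - 1*2
  ... = 25*(40) + 111*(-9)
Scale by -156/1 = -156: (x₀, y₀) = (-6240, 1404).
General solution: x = -6240 + 111t, y = 1404 - 25t for integer t.
x ≥ 0: smallest is -6240 mod 111 = 87 (at t = 57), with y = -21.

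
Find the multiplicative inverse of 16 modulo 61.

gcd(61, 16) = 1  (61 = 3*16 + 13, 16 = 1*13 + 3, 13 = 4*3 + 1, 3 = 3*1).
Back-substituting, 16*(-19) + 61*(5) = 1.
So 16*-19 ≡ 1 (mod 61), and -19 mod 61 = 42.

42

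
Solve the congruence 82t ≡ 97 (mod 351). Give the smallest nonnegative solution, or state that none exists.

gcd(351, 82) = 1  (351 = 4*82 + 23, 82 = 3*23 + 13, 23 = 1*13 + 10, 13 = 1*10 + 3, 10 = 3*3 + 1, 3 = 3*1).
1 divides 97, so solutions exist.
Back-substituting, 82*(-107) + 351*(25) = 1.
So 82*(-107) ≡ 1 (mod 351); multiply by 97: t ≡ -10379 (mod 351).
Smallest nonnegative: t = -10379 mod 351 = 151.

151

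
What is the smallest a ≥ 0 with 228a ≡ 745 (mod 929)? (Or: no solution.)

863

gcd(929, 228):
  929 = 4·228 + 17
  228 = 13·17 + 7
  17 = 2·7 + 3
  7 = 2·3 + 1
  3 = 3·1
so gcd(929, 228) = 1.
1 divides 745, so solutions exist.
Back-substitute for Bézout coefficients:
  1 = 7 - 2·3
  ... = 228·(273) + 929·(-67)
So 228·(273) ≡ 1 (mod 929); multiply by 745: a ≡ 203385 (mod 929).
Smallest nonnegative: a = 203385 mod 929 = 863.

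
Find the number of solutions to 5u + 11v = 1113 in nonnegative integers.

20

gcd(11, 5):
  11 = 2*5 + 1
  5 = 5*1
so gcd(11, 5) = 1.
Back-substitute for Bézout coefficients:
  1 = 11 - 2*5
  ... = 5*(-2) + 11*(1)
Scale by 1113: one solution is (-2226, 1113). Reduce u mod 11: (7, 98).
General: u = 7 + 11t, v = 98 - 5t.
u ≥ 0 ⇒ t ≥ 0; v ≥ 0 ⇒ t ≤ 19. So t ∈ [0, 19]: 20 solutions.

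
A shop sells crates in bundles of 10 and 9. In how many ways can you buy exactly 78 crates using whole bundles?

1

Need nonnegative integers with 10j + 9k = 78.
gcd(10, 9) = 1, and 10·(1) + 9·(-1) = 1.
So (j₀, k₀) = (78, -78); general j = 78 + 9t, k = -78 - 10t.
j ≥ 0 ⇒ t ≥ -8; k ≥ 0 ⇒ t ≤ -8. That's 1 value of t.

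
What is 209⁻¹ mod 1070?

gcd(1070, 209):
  1070 = 5·209 + 25
  209 = 8·25 + 9
  25 = 2·9 + 7
  9 = 1·7 + 2
  7 = 3·2 + 1
  2 = 2·1
so gcd(1070, 209) = 1.
Back-substitute for Bézout coefficients:
  1 = 7 - 3·2
  ... = 209·(-471) + 1070·(92)
So 209·-471 ≡ 1 (mod 1070), and -471 mod 1070 = 599.

599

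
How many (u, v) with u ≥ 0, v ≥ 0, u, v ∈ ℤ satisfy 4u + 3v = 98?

8

gcd(4, 3):
  4 = 1×3 + 1
  3 = 3×1
so gcd(4, 3) = 1.
Back-substitute for Bézout coefficients:
  1 = 4 - 1×3
  ... = 4×(1) + 3×(-1)
Scale by 98: one solution is (98, -98). Reduce u mod 3: (2, 30).
General: u = 2 + 3t, v = 30 - 4t.
u ≥ 0 ⇒ t ≥ 0; v ≥ 0 ⇒ t ≤ 7. So t ∈ [0, 7]: 8 solutions.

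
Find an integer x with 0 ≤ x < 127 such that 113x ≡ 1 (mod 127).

9

gcd(127, 113) = 1  (127 = 1×113 + 14, 113 = 8×14 + 1, 14 = 14×1).
Back-substituting, 113×(9) + 127×(-8) = 1.
So 113×9 ≡ 1 (mod 127), and 9 mod 127 = 9.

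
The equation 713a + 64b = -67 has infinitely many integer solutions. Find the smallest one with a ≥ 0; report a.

21

gcd(713, 64):
  713 = 11·64 + 9
  64 = 7·9 + 1
  9 = 9·1
so gcd(713, 64) = 1.
1 divides -67, so solutions exist.
Back-substitute for Bézout coefficients:
  1 = 64 - 7·9
  ... = 713·(-7) + 64·(78)
Scale by -67/1 = -67: (a₀, b₀) = (469, -5226).
General solution: a = 469 + 64t, b = -5226 - 713t for integer t.
a ≥ 0: smallest is 469 mod 64 = 21 (at t = -7), with b = -235.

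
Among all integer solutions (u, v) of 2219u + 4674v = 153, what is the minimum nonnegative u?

375

gcd(4674, 2219) = 1  (4674 = 2×2219 + 236, 2219 = 9×236 + 95, 236 = 2×95 + 46, 95 = 2×46 + 3, 46 = 15×3 + 1, 3 = 3×1).
1 divides 153, so solutions exist.
Back-substituting, 2219×(-1525) + 4674×(724) = 1.
Scale by 153/1 = 153: (u₀, v₀) = (-233325, 110772).
General solution: u = -233325 + 4674t, v = 110772 - 2219t for integer t.
u ≥ 0: smallest is -233325 mod 4674 = 375 (at t = 50), with v = -178.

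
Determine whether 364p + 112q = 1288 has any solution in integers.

gcd(364, 112) = 28  (364 = 3*112 + 28, 112 = 4*28).
28 divides 1288, so integer solutions exist.

yes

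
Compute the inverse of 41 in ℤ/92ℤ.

9

gcd(92, 41) = 1  (92 = 2×41 + 10, 41 = 4×10 + 1, 10 = 10×1).
Back-substituting, 41×(9) + 92×(-4) = 1.
So 41×9 ≡ 1 (mod 92), and 9 mod 92 = 9.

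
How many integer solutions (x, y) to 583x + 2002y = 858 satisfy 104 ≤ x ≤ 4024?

gcd(2002, 583) = 11.
By Bézout, 583×(79) + 2002×(-23) = 11.
Particular solution: (156, -45).
General solution: x = 156 + 182t, y = -45 - 53t for integer t.
104 ≤ 156 + 182t ≤ 4024 gives t ∈ [0, 21], which is 22 values.

22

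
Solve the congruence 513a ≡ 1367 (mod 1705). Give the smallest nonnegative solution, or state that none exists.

gcd(1705, 513):
  1705 = 3·513 + 166
  513 = 3·166 + 15
  166 = 11·15 + 1
  15 = 15·1
so gcd(1705, 513) = 1.
1 divides 1367, so solutions exist.
Back-substitute for Bézout coefficients:
  1 = 166 - 11·15
  ... = 513·(-113) + 1705·(34)
So 513·(-113) ≡ 1 (mod 1705); multiply by 1367: a ≡ -154471 (mod 1705).
Smallest nonnegative: a = -154471 mod 1705 = 684.

684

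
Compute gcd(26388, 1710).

gcd(26388, 1710):
  26388 = 15·1710 + 738
  1710 = 2·738 + 234
  738 = 3·234 + 36
  234 = 6·36 + 18
  36 = 2·18
so gcd(26388, 1710) = 18.

18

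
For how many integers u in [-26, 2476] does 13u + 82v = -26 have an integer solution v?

gcd(82, 13) = 1  (82 = 6·13 + 4, 13 = 3·4 + 1, 4 = 4·1).
Back-substituting, 13·(19) + 82·(-3) = 1.
Scale by -26: particular solution (-494, 78); reduce u mod 82: (80, -13).
General solution: u = 80 + 82t, v = -13 - 13t for integer t.
-26 ≤ 80 + 82t ≤ 2476 gives t ∈ [-1, 29], which is 31 values.

31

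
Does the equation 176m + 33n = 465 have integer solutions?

no

gcd(176, 33) = 11  (176 = 5·33 + 11, 33 = 3·11).
11 does not divide 465 (remainder 3), so no integer solutions.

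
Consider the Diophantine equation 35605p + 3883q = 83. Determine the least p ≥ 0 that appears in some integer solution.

844

gcd(35605, 3883) = 1  (35605 = 9×3883 + 658, 3883 = 5×658 + 593, 658 = 1×593 + 65, 593 = 9×65 + 8, 65 = 8×8 + 1, 8 = 8×1).
1 divides 83, so solutions exist.
Back-substituting, 35605×(478) + 3883×(-4383) = 1.
Scale by 83/1 = 83: (p₀, q₀) = (39674, -363789).
General solution: p = 39674 + 3883t, q = -363789 - 35605t for integer t.
p ≥ 0: smallest is 39674 mod 3883 = 844 (at t = -10), with q = -7739.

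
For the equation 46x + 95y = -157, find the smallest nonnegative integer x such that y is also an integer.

gcd(95, 46):
  95 = 2*46 + 3
  46 = 15*3 + 1
  3 = 3*1
so gcd(95, 46) = 1.
1 divides -157, so solutions exist.
Back-substitute for Bézout coefficients:
  1 = 46 - 15*3
  ... = 46*(31) + 95*(-15)
Scale by -157/1 = -157: (x₀, y₀) = (-4867, 2355).
General solution: x = -4867 + 95t, y = 2355 - 46t for integer t.
x ≥ 0: smallest is -4867 mod 95 = 73 (at t = 52), with y = -37.

73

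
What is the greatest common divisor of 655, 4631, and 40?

gcd(4631, 655):
  4631 = 7×655 + 46
  655 = 14×46 + 11
  46 = 4×11 + 2
  11 = 5×2 + 1
  2 = 2×1
so gcd(4631, 655) = 1.
gcd(1, 40) = 1.

1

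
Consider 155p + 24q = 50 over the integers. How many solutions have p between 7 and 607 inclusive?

25

gcd(155, 24):
  155 = 6*24 + 11
  24 = 2*11 + 2
  11 = 5*2 + 1
  2 = 2*1
so gcd(155, 24) = 1.
Back-substitute for Bézout coefficients:
  1 = 11 - 5*2
  ... = 155*(11) + 24*(-71)
Scale by 50: particular solution (550, -3550); reduce p mod 24: (22, -140).
General solution: p = 22 + 24t, q = -140 - 155t for integer t.
7 ≤ 22 + 24t ≤ 607 gives t ∈ [0, 24], which is 25 values.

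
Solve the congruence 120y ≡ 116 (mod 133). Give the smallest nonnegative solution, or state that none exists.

32

gcd(133, 120) = 1.
1 divides 116, so solutions exist.
By Bézout, 120*(-41) + 133*(37) = 1.
So 120*(-41) ≡ 1 (mod 133); multiply by 116: y ≡ -4756 (mod 133).
Smallest nonnegative: y = -4756 mod 133 = 32.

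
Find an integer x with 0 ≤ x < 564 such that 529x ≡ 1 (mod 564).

145

gcd(564, 529) = 1.
By Bézout, 529×(145) + 564×(-136) = 1.
So 529×145 ≡ 1 (mod 564), and 145 mod 564 = 145.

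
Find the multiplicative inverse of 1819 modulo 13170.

10759

gcd(13170, 1819):
  13170 = 7*1819 + 437
  1819 = 4*437 + 71
  437 = 6*71 + 11
  71 = 6*11 + 5
  11 = 2*5 + 1
  5 = 5*1
so gcd(13170, 1819) = 1.
Back-substitute for Bézout coefficients:
  1 = 11 - 2*5
  ... = 1819*(-2411) + 13170*(333)
So 1819*-2411 ≡ 1 (mod 13170), and -2411 mod 13170 = 10759.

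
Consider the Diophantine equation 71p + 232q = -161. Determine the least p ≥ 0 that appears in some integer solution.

gcd(232, 71):
  232 = 3·71 + 19
  71 = 3·19 + 14
  19 = 1·14 + 5
  14 = 2·5 + 4
  5 = 1·4 + 1
  4 = 4·1
so gcd(232, 71) = 1.
1 divides -161, so solutions exist.
Back-substitute for Bézout coefficients:
  1 = 5 - 1·4
  ... = 71·(-49) + 232·(15)
Scale by -161/1 = -161: (p₀, q₀) = (7889, -2415).
General solution: p = 7889 + 232t, q = -2415 - 71t for integer t.
p ≥ 0: smallest is 7889 mod 232 = 1 (at t = -34), with q = -1.

1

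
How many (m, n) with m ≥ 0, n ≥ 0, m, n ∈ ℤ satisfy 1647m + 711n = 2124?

0

gcd(1647, 711) = 9  (1647 = 2·711 + 225, 711 = 3·225 + 36, 225 = 6·36 + 9, 36 = 4·9).
Back-substituting, 1647·(19) + 711·(-44) = 9.
Scale by 236: one solution is (4484, -10384). Reduce m mod 79: (60, -136).
General: m = 60 + 79t, n = -136 - 183t.
m ≥ 0 ⇒ t ≥ 0; n ≥ 0 ⇒ t ≤ -1. So t ∈ [0, -1]: 0 solutions.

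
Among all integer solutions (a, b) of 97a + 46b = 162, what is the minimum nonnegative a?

gcd(97, 46) = 1.
1 divides 162, so solutions exist.
By Bézout, 97·(-9) + 46·(19) = 1.
Scale by 162/1 = 162: (a₀, b₀) = (-1458, 3078).
General solution: a = -1458 + 46t, b = 3078 - 97t for integer t.
a ≥ 0: smallest is -1458 mod 46 = 14 (at t = 32), with b = -26.

14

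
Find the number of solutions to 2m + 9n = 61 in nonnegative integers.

gcd(9, 2):
  9 = 4*2 + 1
  2 = 2*1
so gcd(9, 2) = 1.
Back-substitute for Bézout coefficients:
  1 = 9 - 4*2
  ... = 2*(-4) + 9*(1)
Scale by 61: one solution is (-244, 61). Reduce m mod 9: (8, 5).
General: m = 8 + 9t, n = 5 - 2t.
m ≥ 0 ⇒ t ≥ 0; n ≥ 0 ⇒ t ≤ 2. So t ∈ [0, 2]: 3 solutions.

3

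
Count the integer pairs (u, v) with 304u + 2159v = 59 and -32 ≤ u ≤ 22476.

gcd(2159, 304) = 1  (2159 = 7·304 + 31, 304 = 9·31 + 25, 31 = 1·25 + 6, 25 = 4·6 + 1, 6 = 6·1).
Back-substituting, 304·(348) + 2159·(-49) = 1.
Scale by 59: particular solution (20532, -2891); reduce u mod 2159: (1101, -155).
General solution: u = 1101 + 2159t, v = -155 - 304t for integer t.
-32 ≤ 1101 + 2159t ≤ 22476 gives t ∈ [0, 9], which is 10 values.

10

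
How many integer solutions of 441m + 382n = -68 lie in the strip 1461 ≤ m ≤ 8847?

gcd(441, 382) = 1  (441 = 1*382 + 59, 382 = 6*59 + 28, 59 = 2*28 + 3, 28 = 9*3 + 1, 3 = 3*1).
Back-substituting, 441*(-123) + 382*(142) = 1.
Scale by -68: particular solution (8364, -9656); reduce m mod 382: (342, -395).
General solution: m = 342 + 382t, n = -395 - 441t for integer t.
1461 ≤ 342 + 382t ≤ 8847 gives t ∈ [3, 22], which is 20 values.

20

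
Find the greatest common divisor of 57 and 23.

1

gcd(57, 23):
  57 = 2×23 + 11
  23 = 2×11 + 1
  11 = 11×1
so gcd(57, 23) = 1.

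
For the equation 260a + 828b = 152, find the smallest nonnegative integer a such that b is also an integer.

163

gcd(828, 260):
  828 = 3×260 + 48
  260 = 5×48 + 20
  48 = 2×20 + 8
  20 = 2×8 + 4
  8 = 2×4
so gcd(828, 260) = 4.
4 divides 152, so solutions exist.
Back-substitute for Bézout coefficients:
  4 = 20 - 2×8
  ... = 260×(86) + 828×(-27)
Scale by 152/4 = 38: (a₀, b₀) = (3268, -1026).
General solution: a = 3268 + 207t, b = -1026 - 65t for integer t.
a ≥ 0: smallest is 3268 mod 207 = 163 (at t = -15), with b = -51.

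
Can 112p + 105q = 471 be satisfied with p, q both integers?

no

gcd(112, 105):
  112 = 1*105 + 7
  105 = 15*7
so gcd(112, 105) = 7.
7 does not divide 471 (remainder 2), so no integer solutions.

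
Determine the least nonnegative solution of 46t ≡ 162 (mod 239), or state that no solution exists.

149

gcd(239, 46) = 1  (239 = 5·46 + 9, 46 = 5·9 + 1, 9 = 9·1).
1 divides 162, so solutions exist.
Back-substituting, 46·(26) + 239·(-5) = 1.
So 46·(26) ≡ 1 (mod 239); multiply by 162: t ≡ 4212 (mod 239).
Smallest nonnegative: t = 4212 mod 239 = 149.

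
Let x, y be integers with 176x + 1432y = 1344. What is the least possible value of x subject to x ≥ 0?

89

gcd(1432, 176):
  1432 = 8·176 + 24
  176 = 7·24 + 8
  24 = 3·8
so gcd(1432, 176) = 8.
8 divides 1344, so solutions exist.
Back-substitute for Bézout coefficients:
  8 = 176 - 7·24
  ... = 176·(57) + 1432·(-7)
Scale by 1344/8 = 168: (x₀, y₀) = (9576, -1176).
General solution: x = 9576 + 179t, y = -1176 - 22t for integer t.
x ≥ 0: smallest is 9576 mod 179 = 89 (at t = -53), with y = -10.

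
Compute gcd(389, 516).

1

gcd(516, 389):
  516 = 1·389 + 127
  389 = 3·127 + 8
  127 = 15·8 + 7
  8 = 1·7 + 1
  7 = 7·1
so gcd(516, 389) = 1.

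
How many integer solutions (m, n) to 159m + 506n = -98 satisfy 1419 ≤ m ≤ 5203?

gcd(506, 159) = 1  (506 = 3·159 + 29, 159 = 5·29 + 14, 29 = 2·14 + 1, 14 = 14·1).
Back-substituting, 159·(-35) + 506·(11) = 1.
Scale by -98: particular solution (3430, -1078); reduce m mod 506: (394, -124).
General solution: m = 394 + 506t, n = -124 - 159t for integer t.
1419 ≤ 394 + 506t ≤ 5203 gives t ∈ [3, 9], which is 7 values.

7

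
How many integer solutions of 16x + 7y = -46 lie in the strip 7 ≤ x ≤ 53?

gcd(16, 7) = 1.
By Bézout, 16·(-3) + 7·(7) = 1.
Particular solution: (5, -18).
General solution: x = 5 + 7t, y = -18 - 16t for integer t.
7 ≤ 5 + 7t ≤ 53 gives t ∈ [1, 6], which is 6 values.

6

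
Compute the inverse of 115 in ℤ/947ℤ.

140

gcd(947, 115) = 1.
By Bézout, 115×(140) + 947×(-17) = 1.
So 115×140 ≡ 1 (mod 947), and 140 mod 947 = 140.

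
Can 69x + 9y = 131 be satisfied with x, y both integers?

gcd(69, 9) = 3  (69 = 7·9 + 6, 9 = 1·6 + 3, 6 = 2·3).
3 does not divide 131 (remainder 2), so no integer solutions.

no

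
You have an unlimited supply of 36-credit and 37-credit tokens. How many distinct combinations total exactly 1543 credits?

1

Need nonnegative integers with 36j + 37k = 1543.
gcd(36, 37) = 1, and 36·(-1) + 37·(1) = 1.
So (j₀, k₀) = (-1543, 1543); general j = -1543 + 37t, k = 1543 - 36t.
j ≥ 0 ⇒ t ≥ 42; k ≥ 0 ⇒ t ≤ 42. That's 1 value of t.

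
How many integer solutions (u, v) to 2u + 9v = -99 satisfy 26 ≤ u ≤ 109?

10

gcd(9, 2) = 1.
By Bézout, 2·(-4) + 9·(1) = 1.
Particular solution: (0, -11).
General solution: u = 0 + 9t, v = -11 - 2t for integer t.
26 ≤ 0 + 9t ≤ 109 gives t ∈ [3, 12], which is 10 values.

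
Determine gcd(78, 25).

1

gcd(78, 25):
  78 = 3×25 + 3
  25 = 8×3 + 1
  3 = 3×1
so gcd(78, 25) = 1.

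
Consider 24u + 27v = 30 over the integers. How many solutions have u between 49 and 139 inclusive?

gcd(27, 24) = 3  (27 = 1*24 + 3, 24 = 8*3).
Back-substituting, 24*(-1) + 27*(1) = 3.
Scale by 10: particular solution (-10, 10); reduce u mod 9: (8, -6).
General solution: u = 8 + 9t, v = -6 - 8t for integer t.
49 ≤ 8 + 9t ≤ 139 gives t ∈ [5, 14], which is 10 values.

10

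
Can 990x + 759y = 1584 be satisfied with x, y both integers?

yes

gcd(990, 759) = 33.
33 divides 1584, so integer solutions exist.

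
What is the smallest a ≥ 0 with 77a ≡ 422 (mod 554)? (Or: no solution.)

394

gcd(554, 77) = 1.
1 divides 422, so solutions exist.
By Bézout, 77*(-259) + 554*(36) = 1.
So 77*(-259) ≡ 1 (mod 554); multiply by 422: a ≡ -109298 (mod 554).
Smallest nonnegative: a = -109298 mod 554 = 394.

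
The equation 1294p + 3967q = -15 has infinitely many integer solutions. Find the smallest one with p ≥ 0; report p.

gcd(3967, 1294) = 1  (3967 = 3·1294 + 85, 1294 = 15·85 + 19, 85 = 4·19 + 9, 19 = 2·9 + 1, 9 = 9·1).
1 divides -15, so solutions exist.
Back-substituting, 1294·(420) + 3967·(-137) = 1.
Scale by -15/1 = -15: (p₀, q₀) = (-6300, 2055).
General solution: p = -6300 + 3967t, q = 2055 - 1294t for integer t.
p ≥ 0: smallest is -6300 mod 3967 = 1634 (at t = 2), with q = -533.

1634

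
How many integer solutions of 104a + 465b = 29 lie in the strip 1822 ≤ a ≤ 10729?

gcd(465, 104) = 1.
By Bézout, 104*(-76) + 465*(17) = 1.
Particular solution: (121, -27).
General solution: a = 121 + 465t, b = -27 - 104t for integer t.
1822 ≤ 121 + 465t ≤ 10729 gives t ∈ [4, 22], which is 19 values.

19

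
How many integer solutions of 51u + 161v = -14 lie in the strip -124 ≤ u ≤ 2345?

15

gcd(161, 51) = 1  (161 = 3·51 + 8, 51 = 6·8 + 3, 8 = 2·3 + 2, 3 = 1·2 + 1, 2 = 2·1).
Back-substituting, 51·(60) + 161·(-19) = 1.
Scale by -14: particular solution (-840, 266); reduce u mod 161: (126, -40).
General solution: u = 126 + 161t, v = -40 - 51t for integer t.
-124 ≤ 126 + 161t ≤ 2345 gives t ∈ [-1, 13], which is 15 values.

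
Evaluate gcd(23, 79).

1

gcd(79, 23):
  79 = 3*23 + 10
  23 = 2*10 + 3
  10 = 3*3 + 1
  3 = 3*1
so gcd(79, 23) = 1.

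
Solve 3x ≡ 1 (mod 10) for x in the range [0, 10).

gcd(10, 3):
  10 = 3*3 + 1
  3 = 3*1
so gcd(10, 3) = 1.
Back-substitute for Bézout coefficients:
  1 = 10 - 3*3
  ... = 3*(-3) + 10*(1)
So 3*-3 ≡ 1 (mod 10), and -3 mod 10 = 7.

7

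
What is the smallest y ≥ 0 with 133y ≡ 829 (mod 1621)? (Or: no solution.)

gcd(1621, 133) = 1.
1 divides 829, so solutions exist.
By Bézout, 133×(-195) + 1621×(16) = 1.
So 133×(-195) ≡ 1 (mod 1621); multiply by 829: y ≡ -161655 (mod 1621).
Smallest nonnegative: y = -161655 mod 1621 = 445.

445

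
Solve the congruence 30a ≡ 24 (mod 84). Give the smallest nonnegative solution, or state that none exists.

12

gcd(84, 30) = 6.
6 divides 24, so solutions exist.
By Bézout, 30*(3) + 84*(-1) = 6.
So 30*(3) ≡ 6 (mod 84); multiply by 4: a ≡ 12 (mod 14).
Smallest nonnegative: a = 12 mod 14 = 12.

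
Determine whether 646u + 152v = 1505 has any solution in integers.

gcd(646, 152) = 38  (646 = 4·152 + 38, 152 = 4·38).
38 does not divide 1505 (remainder 23), so no integer solutions.

no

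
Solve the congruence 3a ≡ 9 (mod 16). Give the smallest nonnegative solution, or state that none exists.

3

gcd(16, 3) = 1.
1 divides 9, so solutions exist.
By Bézout, 3*(-5) + 16*(1) = 1.
So 3*(-5) ≡ 1 (mod 16); multiply by 9: a ≡ -45 (mod 16).
Smallest nonnegative: a = -45 mod 16 = 3.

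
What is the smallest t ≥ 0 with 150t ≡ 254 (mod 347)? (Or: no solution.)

gcd(347, 150):
  347 = 2×150 + 47
  150 = 3×47 + 9
  47 = 5×9 + 2
  9 = 4×2 + 1
  2 = 2×1
so gcd(347, 150) = 1.
1 divides 254, so solutions exist.
Back-substitute for Bézout coefficients:
  1 = 9 - 4×2
  ... = 150×(155) + 347×(-67)
So 150×(155) ≡ 1 (mod 347); multiply by 254: t ≡ 39370 (mod 347).
Smallest nonnegative: t = 39370 mod 347 = 159.

159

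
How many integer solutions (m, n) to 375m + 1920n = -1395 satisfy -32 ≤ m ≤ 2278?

gcd(1920, 375) = 15.
By Bézout, 375·(41) + 1920·(-8) = 15.
Particular solution: (27, -6).
General solution: m = 27 + 128t, n = -6 - 25t for integer t.
-32 ≤ 27 + 128t ≤ 2278 gives t ∈ [0, 17], which is 18 values.

18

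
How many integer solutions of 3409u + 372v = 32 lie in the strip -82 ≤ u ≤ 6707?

gcd(3409, 372) = 1  (3409 = 9·372 + 61, 372 = 6·61 + 6, 61 = 10·6 + 1, 6 = 6·1).
Back-substituting, 3409·(61) + 372·(-559) = 1.
Scale by 32: particular solution (1952, -17888); reduce u mod 372: (92, -843).
General solution: u = 92 + 372t, v = -843 - 3409t for integer t.
-82 ≤ 92 + 372t ≤ 6707 gives t ∈ [0, 17], which is 18 values.

18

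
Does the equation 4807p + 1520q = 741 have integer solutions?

yes

gcd(4807, 1520) = 19  (4807 = 3*1520 + 247, 1520 = 6*247 + 38, 247 = 6*38 + 19, 38 = 2*19).
19 divides 741, so integer solutions exist.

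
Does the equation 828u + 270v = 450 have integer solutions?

gcd(828, 270) = 18.
18 divides 450, so integer solutions exist.

yes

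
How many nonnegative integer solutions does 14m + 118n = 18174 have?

gcd(118, 14):
  118 = 8*14 + 6
  14 = 2*6 + 2
  6 = 3*2
so gcd(118, 14) = 2.
Back-substitute for Bézout coefficients:
  2 = 14 - 2*6
  ... = 14*(17) + 118*(-2)
Scale by 9087: one solution is (154479, -18174). Reduce m mod 59: (17, 152).
General: m = 17 + 59t, n = 152 - 7t.
m ≥ 0 ⇒ t ≥ 0; n ≥ 0 ⇒ t ≤ 21. So t ∈ [0, 21]: 22 solutions.

22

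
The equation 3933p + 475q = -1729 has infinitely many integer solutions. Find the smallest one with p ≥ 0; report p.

12

gcd(3933, 475) = 19  (3933 = 8×475 + 133, 475 = 3×133 + 76, 133 = 1×76 + 57, 76 = 1×57 + 19, 57 = 3×19).
19 divides -1729, so solutions exist.
Back-substituting, 3933×(-7) + 475×(58) = 19.
Scale by -1729/19 = -91: (p₀, q₀) = (637, -5278).
General solution: p = 637 + 25t, q = -5278 - 207t for integer t.
p ≥ 0: smallest is 637 mod 25 = 12 (at t = -25), with q = -103.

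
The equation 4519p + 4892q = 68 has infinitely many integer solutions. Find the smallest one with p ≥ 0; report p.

gcd(4892, 4519) = 1.
1 divides 68, so solutions exist.
By Bézout, 4519*(-341) + 4892*(315) = 1.
Scale by 68/1 = 68: (p₀, q₀) = (-23188, 21420).
General solution: p = -23188 + 4892t, q = 21420 - 4519t for integer t.
p ≥ 0: smallest is -23188 mod 4892 = 1272 (at t = 5), with q = -1175.

1272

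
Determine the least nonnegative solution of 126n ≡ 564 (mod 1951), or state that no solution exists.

469

gcd(1951, 126):
  1951 = 15*126 + 61
  126 = 2*61 + 4
  61 = 15*4 + 1
  4 = 4*1
so gcd(1951, 126) = 1.
1 divides 564, so solutions exist.
Back-substitute for Bézout coefficients:
  1 = 61 - 15*4
  ... = 126*(-480) + 1951*(31)
So 126*(-480) ≡ 1 (mod 1951); multiply by 564: n ≡ -270720 (mod 1951).
Smallest nonnegative: n = -270720 mod 1951 = 469.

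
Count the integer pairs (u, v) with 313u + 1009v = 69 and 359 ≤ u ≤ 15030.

gcd(1009, 313) = 1.
By Bézout, 313*(245) + 1009*(-76) = 1.
Particular solution: (761, -236).
General solution: u = 761 + 1009t, v = -236 - 313t for integer t.
359 ≤ 761 + 1009t ≤ 15030 gives t ∈ [0, 14], which is 15 values.

15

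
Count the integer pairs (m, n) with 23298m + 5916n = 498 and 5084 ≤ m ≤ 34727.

gcd(23298, 5916):
  23298 = 3·5916 + 5550
  5916 = 1·5550 + 366
  5550 = 15·366 + 60
  366 = 6·60 + 6
  60 = 10·6
so gcd(23298, 5916) = 6.
Back-substitute for Bézout coefficients:
  6 = 366 - 6·60
  ... = 23298·(-97) + 5916·(382)
Scale by 83: particular solution (-8051, 31706); reduce m mod 986: (823, -3241).
General solution: m = 823 + 986t, n = -3241 - 3883t for integer t.
5084 ≤ 823 + 986t ≤ 34727 gives t ∈ [5, 34], which is 30 values.

30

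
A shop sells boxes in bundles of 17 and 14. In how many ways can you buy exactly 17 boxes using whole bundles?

1

Need nonnegative integers with 17j + 14k = 17.
gcd(17, 14) = 1, and 17·(5) + 14·(-6) = 1.
So (j₀, k₀) = (85, -102); general j = 85 + 14t, k = -102 - 17t.
j ≥ 0 ⇒ t ≥ -6; k ≥ 0 ⇒ t ≤ -6. That's 1 value of t.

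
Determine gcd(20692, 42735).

gcd(42735, 20692):
  42735 = 2×20692 + 1351
  20692 = 15×1351 + 427
  1351 = 3×427 + 70
  427 = 6×70 + 7
  70 = 10×7
so gcd(42735, 20692) = 7.

7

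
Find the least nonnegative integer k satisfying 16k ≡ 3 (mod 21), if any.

gcd(21, 16) = 1.
1 divides 3, so solutions exist.
By Bézout, 16·(4) + 21·(-3) = 1.
So 16·(4) ≡ 1 (mod 21); multiply by 3: k ≡ 12 (mod 21).
Smallest nonnegative: k = 12 mod 21 = 12.

12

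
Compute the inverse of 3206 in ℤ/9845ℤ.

gcd(9845, 3206) = 1.
By Bézout, 3206*(3166) + 9845*(-1031) = 1.
So 3206*3166 ≡ 1 (mod 9845), and 3166 mod 9845 = 3166.

3166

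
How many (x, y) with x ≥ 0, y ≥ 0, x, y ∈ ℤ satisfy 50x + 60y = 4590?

gcd(60, 50) = 10.
By Bézout, 50·(-1) + 60·(1) = 10.
One solution: (3, 74).
General: x = 3 + 6t, y = 74 - 5t.
x ≥ 0 ⇒ t ≥ 0; y ≥ 0 ⇒ t ≤ 14. So t ∈ [0, 14]: 15 solutions.

15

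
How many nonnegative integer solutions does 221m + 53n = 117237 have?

10

gcd(221, 53) = 1.
By Bézout, 221·(6) + 53·(-25) = 1.
One solution: (6, 2187).
General: m = 6 + 53t, n = 2187 - 221t.
m ≥ 0 ⇒ t ≥ 0; n ≥ 0 ⇒ t ≤ 9. So t ∈ [0, 9]: 10 solutions.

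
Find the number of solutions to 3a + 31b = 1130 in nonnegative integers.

12

gcd(31, 3) = 1  (31 = 10*3 + 1, 3 = 3*1).
Back-substituting, 3*(-10) + 31*(1) = 1.
Scale by 1130: one solution is (-11300, 1130). Reduce a mod 31: (15, 35).
General: a = 15 + 31t, b = 35 - 3t.
a ≥ 0 ⇒ t ≥ 0; b ≥ 0 ⇒ t ≤ 11. So t ∈ [0, 11]: 12 solutions.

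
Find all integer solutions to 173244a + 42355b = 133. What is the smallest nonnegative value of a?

19062

gcd(173244, 42355):
  173244 = 4*42355 + 3824
  42355 = 11*3824 + 291
  3824 = 13*291 + 41
  291 = 7*41 + 4
  41 = 10*4 + 1
  4 = 4*1
so gcd(173244, 42355) = 1.
1 divides 133, so solutions exist.
Back-substitute for Bézout coefficients:
  1 = 41 - 10*4
  ... = 173244*(10334) + 42355*(-42269)
Scale by 133/1 = 133: (a₀, b₀) = (1374422, -5621777).
General solution: a = 1374422 + 42355t, b = -5621777 - 173244t for integer t.
a ≥ 0: smallest is 1374422 mod 42355 = 19062 (at t = -32), with b = -77969.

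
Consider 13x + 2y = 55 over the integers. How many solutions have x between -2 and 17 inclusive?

gcd(13, 2) = 1  (13 = 6·2 + 1, 2 = 2·1).
Back-substituting, 13·(1) + 2·(-6) = 1.
Scale by 55: particular solution (55, -330); reduce x mod 2: (1, 21).
General solution: x = 1 + 2t, y = 21 - 13t for integer t.
-2 ≤ 1 + 2t ≤ 17 gives t ∈ [-1, 8], which is 10 values.

10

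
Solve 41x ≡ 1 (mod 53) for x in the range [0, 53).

gcd(53, 41) = 1  (53 = 1×41 + 12, 41 = 3×12 + 5, 12 = 2×5 + 2, 5 = 2×2 + 1, 2 = 2×1).
Back-substituting, 41×(22) + 53×(-17) = 1.
So 41×22 ≡ 1 (mod 53), and 22 mod 53 = 22.

22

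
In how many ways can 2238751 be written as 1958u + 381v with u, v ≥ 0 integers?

gcd(1958, 381):
  1958 = 5*381 + 53
  381 = 7*53 + 10
  53 = 5*10 + 3
  10 = 3*3 + 1
  3 = 3*1
so gcd(1958, 381) = 1.
Back-substitute for Bézout coefficients:
  1 = 10 - 3*3
  ... = 1958*(-115) + 381*(591)
Scale by 2238751: one solution is (-257456365, 1323101841). Reduce u mod 381: (194, 4879).
General: u = 194 + 381t, v = 4879 - 1958t.
u ≥ 0 ⇒ t ≥ 0; v ≥ 0 ⇒ t ≤ 2. So t ∈ [0, 2]: 3 solutions.

3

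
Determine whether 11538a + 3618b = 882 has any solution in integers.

gcd(11538, 3618) = 18  (11538 = 3·3618 + 684, 3618 = 5·684 + 198, 684 = 3·198 + 90, 198 = 2·90 + 18, 90 = 5·18).
18 divides 882, so integer solutions exist.

yes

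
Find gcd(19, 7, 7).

1

gcd(19, 7):
  19 = 2×7 + 5
  7 = 1×5 + 2
  5 = 2×2 + 1
  2 = 2×1
so gcd(19, 7) = 1.
gcd(1, 7) = 1.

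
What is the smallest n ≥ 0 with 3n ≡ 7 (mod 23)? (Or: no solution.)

gcd(23, 3):
  23 = 7×3 + 2
  3 = 1×2 + 1
  2 = 2×1
so gcd(23, 3) = 1.
1 divides 7, so solutions exist.
Back-substitute for Bézout coefficients:
  1 = 3 - 1×2
  ... = 3×(8) + 23×(-1)
So 3×(8) ≡ 1 (mod 23); multiply by 7: n ≡ 56 (mod 23).
Smallest nonnegative: n = 56 mod 23 = 10.

10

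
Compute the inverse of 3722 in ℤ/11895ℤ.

gcd(11895, 3722):
  11895 = 3·3722 + 729
  3722 = 5·729 + 77
  729 = 9·77 + 36
  77 = 2·36 + 5
  36 = 7·5 + 1
  5 = 5·1
so gcd(11895, 3722) = 1.
Back-substitute for Bézout coefficients:
  1 = 36 - 7·5
  ... = 3722·(-2317) + 11895·(725)
So 3722·-2317 ≡ 1 (mod 11895), and -2317 mod 11895 = 9578.

9578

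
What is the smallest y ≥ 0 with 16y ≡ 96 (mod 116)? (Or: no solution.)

6

gcd(116, 16):
  116 = 7*16 + 4
  16 = 4*4
so gcd(116, 16) = 4.
4 divides 96, so solutions exist.
Back-substitute for Bézout coefficients:
  4 = 116 - 7*16
  ... = 16*(-7) + 116*(1)
So 16*(-7) ≡ 4 (mod 116); multiply by 24: y ≡ -168 (mod 29).
Smallest nonnegative: y = -168 mod 29 = 6.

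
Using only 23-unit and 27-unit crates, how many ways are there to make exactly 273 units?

Need nonnegative integers with 23j + 27k = 273.
gcd(23, 27) = 1, and 23·(-7) + 27·(6) = 1.
So (j₀, k₀) = (-1911, 1638); general j = -1911 + 27t, k = 1638 - 23t.
j ≥ 0 ⇒ t ≥ 71; k ≥ 0 ⇒ t ≤ 71. That's 1 value of t.

1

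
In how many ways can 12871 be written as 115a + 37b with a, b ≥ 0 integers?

3

gcd(115, 37):
  115 = 3*37 + 4
  37 = 9*4 + 1
  4 = 4*1
so gcd(115, 37) = 1.
Back-substitute for Bézout coefficients:
  1 = 37 - 9*4
  ... = 115*(-9) + 37*(28)
Scale by 12871: one solution is (-115839, 360388). Reduce a mod 37: (8, 323).
General: a = 8 + 37t, b = 323 - 115t.
a ≥ 0 ⇒ t ≥ 0; b ≥ 0 ⇒ t ≤ 2. So t ∈ [0, 2]: 3 solutions.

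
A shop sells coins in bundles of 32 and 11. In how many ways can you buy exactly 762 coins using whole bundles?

2

Need nonnegative integers with 32j + 11k = 762.
gcd(32, 11) = 1, and 32·(-1) + 11·(3) = 1.
So (j₀, k₀) = (-762, 2286); general j = -762 + 11t, k = 2286 - 32t.
j ≥ 0 ⇒ t ≥ 70; k ≥ 0 ⇒ t ≤ 71. That's 2 values of t.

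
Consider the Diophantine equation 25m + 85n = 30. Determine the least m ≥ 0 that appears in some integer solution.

gcd(85, 25):
  85 = 3·25 + 10
  25 = 2·10 + 5
  10 = 2·5
so gcd(85, 25) = 5.
5 divides 30, so solutions exist.
Back-substitute for Bézout coefficients:
  5 = 25 - 2·10
  ... = 25·(7) + 85·(-2)
Scale by 30/5 = 6: (m₀, n₀) = (42, -12).
General solution: m = 42 + 17t, n = -12 - 5t for integer t.
m ≥ 0: smallest is 42 mod 17 = 8 (at t = -2), with n = -2.

8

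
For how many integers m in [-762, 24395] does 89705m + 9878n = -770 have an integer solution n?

gcd(89705, 9878) = 11  (89705 = 9*9878 + 803, 9878 = 12*803 + 242, 803 = 3*242 + 77, 242 = 3*77 + 11, 77 = 7*11).
Back-substituting, 89705*(-123) + 9878*(1117) = 11.
Scale by -70: particular solution (8610, -78190); reduce m mod 898: (528, -4795).
General solution: m = 528 + 898t, n = -4795 - 8155t for integer t.
-762 ≤ 528 + 898t ≤ 24395 gives t ∈ [-1, 26], which is 28 values.

28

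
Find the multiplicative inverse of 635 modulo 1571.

gcd(1571, 635) = 1.
By Bézout, 635·(381) + 1571·(-154) = 1.
So 635·381 ≡ 1 (mod 1571), and 381 mod 1571 = 381.

381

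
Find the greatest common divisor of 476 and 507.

1

gcd(507, 476) = 1  (507 = 1*476 + 31, 476 = 15*31 + 11, 31 = 2*11 + 9, 11 = 1*9 + 2, 9 = 4*2 + 1, 2 = 2*1).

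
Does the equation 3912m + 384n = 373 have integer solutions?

no

gcd(3912, 384) = 24  (3912 = 10·384 + 72, 384 = 5·72 + 24, 72 = 3·24).
24 does not divide 373 (remainder 13), so no integer solutions.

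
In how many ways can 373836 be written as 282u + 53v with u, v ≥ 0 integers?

gcd(282, 53) = 1  (282 = 5·53 + 17, 53 = 3·17 + 2, 17 = 8·2 + 1, 2 = 2·1).
Back-substituting, 282·(25) + 53·(-133) = 1.
Scale by 373836: one solution is (9345900, -49720188). Reduce u mod 53: (39, 6846).
General: u = 39 + 53t, v = 6846 - 282t.
u ≥ 0 ⇒ t ≥ 0; v ≥ 0 ⇒ t ≤ 24. So t ∈ [0, 24]: 25 solutions.

25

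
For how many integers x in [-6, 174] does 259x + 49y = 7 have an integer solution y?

gcd(259, 49) = 7.
By Bézout, 259·(-3) + 49·(16) = 7.
Particular solution: (4, -21).
General solution: x = 4 + 7t, y = -21 - 37t for integer t.
-6 ≤ 4 + 7t ≤ 174 gives t ∈ [-1, 24], which is 26 values.

26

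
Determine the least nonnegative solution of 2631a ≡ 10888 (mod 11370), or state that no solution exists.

gcd(11370, 2631):
  11370 = 4*2631 + 846
  2631 = 3*846 + 93
  846 = 9*93 + 9
  93 = 10*9 + 3
  9 = 3*3
so gcd(11370, 2631) = 3.
3 does not divide 10888, so the congruence has no solution.

no solution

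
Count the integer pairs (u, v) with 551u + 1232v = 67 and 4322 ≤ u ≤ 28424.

20

gcd(1232, 551) = 1.
By Bézout, 551*(199) + 1232*(-89) = 1.
Particular solution: (1013, -453).
General solution: u = 1013 + 1232t, v = -453 - 551t for integer t.
4322 ≤ 1013 + 1232t ≤ 28424 gives t ∈ [3, 22], which is 20 values.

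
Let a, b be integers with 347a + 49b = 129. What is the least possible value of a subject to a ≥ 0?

gcd(347, 49) = 1.
1 divides 129, so solutions exist.
By Bézout, 347*(-12) + 49*(85) = 1.
Scale by 129/1 = 129: (a₀, b₀) = (-1548, 10965).
General solution: a = -1548 + 49t, b = 10965 - 347t for integer t.
a ≥ 0: smallest is -1548 mod 49 = 20 (at t = 32), with b = -139.

20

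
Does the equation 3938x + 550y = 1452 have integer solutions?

gcd(3938, 550) = 22  (3938 = 7×550 + 88, 550 = 6×88 + 22, 88 = 4×22).
22 divides 1452, so integer solutions exist.

yes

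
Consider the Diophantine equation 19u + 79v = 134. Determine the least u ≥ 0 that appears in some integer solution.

gcd(79, 19):
  79 = 4·19 + 3
  19 = 6·3 + 1
  3 = 3·1
so gcd(79, 19) = 1.
1 divides 134, so solutions exist.
Back-substitute for Bézout coefficients:
  1 = 19 - 6·3
  ... = 19·(25) + 79·(-6)
Scale by 134/1 = 134: (u₀, v₀) = (3350, -804).
General solution: u = 3350 + 79t, v = -804 - 19t for integer t.
u ≥ 0: smallest is 3350 mod 79 = 32 (at t = -42), with v = -6.

32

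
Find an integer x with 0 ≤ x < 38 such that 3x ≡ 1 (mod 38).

13

gcd(38, 3) = 1.
By Bézout, 3·(13) + 38·(-1) = 1.
So 3·13 ≡ 1 (mod 38), and 13 mod 38 = 13.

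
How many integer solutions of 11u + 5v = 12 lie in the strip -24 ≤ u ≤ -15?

2

gcd(11, 5) = 1  (11 = 2·5 + 1, 5 = 5·1).
Back-substituting, 11·(1) + 5·(-2) = 1.
Scale by 12: particular solution (12, -24); reduce u mod 5: (2, -2).
General solution: u = 2 + 5t, v = -2 - 11t for integer t.
-24 ≤ 2 + 5t ≤ -15 gives t ∈ [-5, -4], which is 2 values.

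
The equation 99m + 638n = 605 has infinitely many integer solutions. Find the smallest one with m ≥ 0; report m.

gcd(638, 99):
  638 = 6·99 + 44
  99 = 2·44 + 11
  44 = 4·11
so gcd(638, 99) = 11.
11 divides 605, so solutions exist.
Back-substitute for Bézout coefficients:
  11 = 99 - 2·44
  ... = 99·(13) + 638·(-2)
Scale by 605/11 = 55: (m₀, n₀) = (715, -110).
General solution: m = 715 + 58t, n = -110 - 9t for integer t.
m ≥ 0: smallest is 715 mod 58 = 19 (at t = -12), with n = -2.

19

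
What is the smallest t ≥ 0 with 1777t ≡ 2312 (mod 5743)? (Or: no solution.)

gcd(5743, 1777) = 1  (5743 = 3·1777 + 412, 1777 = 4·412 + 129, 412 = 3·129 + 25, 129 = 5·25 + 4, 25 = 6·4 + 1, 4 = 4·1).
1 divides 2312, so solutions exist.
Back-substituting, 1777·(-1380) + 5743·(427) = 1.
So 1777·(-1380) ≡ 1 (mod 5743); multiply by 2312: t ≡ -3190560 (mod 5743).
Smallest nonnegative: t = -3190560 mod 5743 = 2548.

2548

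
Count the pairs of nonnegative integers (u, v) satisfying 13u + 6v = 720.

10

gcd(13, 6):
  13 = 2×6 + 1
  6 = 6×1
so gcd(13, 6) = 1.
Back-substitute for Bézout coefficients:
  1 = 13 - 2×6
  ... = 13×(1) + 6×(-2)
Scale by 720: one solution is (720, -1440). Reduce u mod 6: (0, 120).
General: u = 0 + 6t, v = 120 - 13t.
u ≥ 0 ⇒ t ≥ 0; v ≥ 0 ⇒ t ≤ 9. So t ∈ [0, 9]: 10 solutions.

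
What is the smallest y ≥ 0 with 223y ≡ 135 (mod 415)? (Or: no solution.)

gcd(415, 223):
  415 = 1×223 + 192
  223 = 1×192 + 31
  192 = 6×31 + 6
  31 = 5×6 + 1
  6 = 6×1
so gcd(415, 223) = 1.
1 divides 135, so solutions exist.
Back-substitute for Bézout coefficients:
  1 = 31 - 5×6
  ... = 223×(67) + 415×(-36)
So 223×(67) ≡ 1 (mod 415); multiply by 135: y ≡ 9045 (mod 415).
Smallest nonnegative: y = 9045 mod 415 = 330.

330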